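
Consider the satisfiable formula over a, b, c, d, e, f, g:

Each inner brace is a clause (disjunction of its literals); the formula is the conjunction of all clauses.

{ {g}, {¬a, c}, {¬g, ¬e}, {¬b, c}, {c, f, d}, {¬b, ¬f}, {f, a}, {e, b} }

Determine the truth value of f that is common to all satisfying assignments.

Suppose f = True.
(g) alone gives g = True.
(¬e) alone gives e = False.
(¬b) alone gives b = False.
That conflicts with the unit clause (b).
So every satisfying assignment has f = False.

False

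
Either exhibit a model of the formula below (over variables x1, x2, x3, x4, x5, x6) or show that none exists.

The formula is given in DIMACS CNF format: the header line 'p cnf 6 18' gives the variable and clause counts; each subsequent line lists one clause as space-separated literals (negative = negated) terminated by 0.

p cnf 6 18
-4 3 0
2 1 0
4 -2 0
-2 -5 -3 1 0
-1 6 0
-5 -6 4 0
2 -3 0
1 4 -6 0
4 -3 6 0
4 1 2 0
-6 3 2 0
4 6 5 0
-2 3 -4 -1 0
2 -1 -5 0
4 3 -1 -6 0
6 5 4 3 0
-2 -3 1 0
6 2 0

Case x4 = True:
From the singleton clause (x3), x3 = True.
From the singleton clause (x2), x2 = True.
From the singleton clause (x1), x1 = True.
From the singleton clause (x6), x6 = True.
No clause remains; x5 is free.

x1 ↦ True, x2 ↦ True, x3 ↦ True, x4 ↦ True, x5 ↦ True, x6 ↦ True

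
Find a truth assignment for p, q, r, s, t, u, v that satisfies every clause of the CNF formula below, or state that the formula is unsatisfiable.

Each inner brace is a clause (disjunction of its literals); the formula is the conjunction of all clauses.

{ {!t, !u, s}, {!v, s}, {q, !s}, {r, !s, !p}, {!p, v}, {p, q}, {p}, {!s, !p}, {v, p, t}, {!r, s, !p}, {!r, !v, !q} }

UNSATISFIABLE

The clause (p) is unit, so p = true.
The clause (v) is unit, so v = true.
The clause (s) is unit, so s = true.
But (!s) is also a unit clause — contradiction.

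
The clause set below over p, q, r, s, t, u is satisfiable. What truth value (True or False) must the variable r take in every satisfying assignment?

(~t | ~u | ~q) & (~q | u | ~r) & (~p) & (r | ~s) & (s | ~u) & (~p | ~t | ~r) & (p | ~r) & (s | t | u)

False

Suppose r = 1.
From the singleton clause (~p), p = 0.
Now (p) is unsatisfied and unit — conflict.
So every satisfying assignment has r = False.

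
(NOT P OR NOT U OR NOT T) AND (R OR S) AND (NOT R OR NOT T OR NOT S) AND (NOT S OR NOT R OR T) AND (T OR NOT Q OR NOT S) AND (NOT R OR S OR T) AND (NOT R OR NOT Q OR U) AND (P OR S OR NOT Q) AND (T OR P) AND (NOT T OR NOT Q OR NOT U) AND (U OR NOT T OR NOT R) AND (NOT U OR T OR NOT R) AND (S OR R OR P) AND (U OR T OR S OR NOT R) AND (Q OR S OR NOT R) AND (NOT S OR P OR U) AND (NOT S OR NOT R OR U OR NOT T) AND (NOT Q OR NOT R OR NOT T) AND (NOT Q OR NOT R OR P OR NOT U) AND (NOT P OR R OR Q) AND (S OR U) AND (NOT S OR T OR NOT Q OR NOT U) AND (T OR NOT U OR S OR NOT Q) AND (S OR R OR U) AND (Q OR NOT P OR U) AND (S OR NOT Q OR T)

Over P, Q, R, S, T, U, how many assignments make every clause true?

2

There are 2^6 = 64 truth assignments over (P, Q, R, S, T, U).
Split on Q. With Q = true, the clauses containing Q are satisfied and NOT Q drops from the rest; 1 of the 2^5 = 32 assignments to the other variables satisfy what remains.
With Q = false, by the same count on the reduced clause set, 1 assignment works.
(One model: P=F, Q=F, R=F, S=T, T=T, U=T.)
Total: 1 + 1 = 2.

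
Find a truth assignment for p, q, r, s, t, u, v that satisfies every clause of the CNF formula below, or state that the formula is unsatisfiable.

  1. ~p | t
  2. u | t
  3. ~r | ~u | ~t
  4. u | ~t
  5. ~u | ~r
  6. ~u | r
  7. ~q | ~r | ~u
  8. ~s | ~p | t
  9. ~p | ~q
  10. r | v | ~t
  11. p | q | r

Suppose p = 0.
Suppose u = 1.
Unit clause (~r) forces r = 0.
But (r) is also a unit clause — contradiction.
That branch fails; take u = 0 instead.
Unit clause (t) forces t = 1.
But (~t) is also a unit clause — contradiction.
Both values of u lead to a conflict.
That branch fails; take p = 1 instead.
Unit clause (t) forces t = 1.
Unit clause (u) forces u = 1.
Unit clause (~r) forces r = 0.
But (r) is also a unit clause — contradiction.
Both values of p lead to a conflict.

UNSATISFIABLE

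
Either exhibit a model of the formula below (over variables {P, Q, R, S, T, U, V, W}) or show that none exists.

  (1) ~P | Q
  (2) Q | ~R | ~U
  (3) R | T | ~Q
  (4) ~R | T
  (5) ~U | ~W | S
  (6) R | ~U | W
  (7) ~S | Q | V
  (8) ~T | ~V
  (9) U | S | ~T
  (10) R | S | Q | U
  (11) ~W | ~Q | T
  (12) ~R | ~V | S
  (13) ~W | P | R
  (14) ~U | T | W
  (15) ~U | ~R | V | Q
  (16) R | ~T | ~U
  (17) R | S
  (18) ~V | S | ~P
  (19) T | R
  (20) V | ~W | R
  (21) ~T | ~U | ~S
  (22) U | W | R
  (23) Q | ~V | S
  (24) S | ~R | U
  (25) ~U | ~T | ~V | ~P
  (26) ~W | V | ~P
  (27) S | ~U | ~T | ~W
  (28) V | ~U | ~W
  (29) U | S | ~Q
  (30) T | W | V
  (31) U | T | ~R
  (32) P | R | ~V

Try P = 0.
Try R = 1.
Unit clause (T) forces T = 1.
Unit clause (~V) forces V = 0.
Try Q = 1.
Try U = 0.
Unit clause (S) forces S = 1.
No clause remains; W is free.

P=0, Q=1, R=1, S=1, T=1, U=0, V=0, W=1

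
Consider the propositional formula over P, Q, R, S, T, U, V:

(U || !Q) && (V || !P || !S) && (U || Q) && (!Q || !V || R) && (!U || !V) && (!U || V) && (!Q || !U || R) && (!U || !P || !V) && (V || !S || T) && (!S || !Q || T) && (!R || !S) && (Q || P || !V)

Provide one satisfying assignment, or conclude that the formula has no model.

Case U = true:
Unit clause (!V) forces V = false.
But (V) is also a unit clause — contradiction.
So U must be the other value — set U = false.
Unit clause (!Q) forces Q = false.
But (Q) is also a unit clause — contradiction.
Neither U = true nor U = false works.

UNSATISFIABLE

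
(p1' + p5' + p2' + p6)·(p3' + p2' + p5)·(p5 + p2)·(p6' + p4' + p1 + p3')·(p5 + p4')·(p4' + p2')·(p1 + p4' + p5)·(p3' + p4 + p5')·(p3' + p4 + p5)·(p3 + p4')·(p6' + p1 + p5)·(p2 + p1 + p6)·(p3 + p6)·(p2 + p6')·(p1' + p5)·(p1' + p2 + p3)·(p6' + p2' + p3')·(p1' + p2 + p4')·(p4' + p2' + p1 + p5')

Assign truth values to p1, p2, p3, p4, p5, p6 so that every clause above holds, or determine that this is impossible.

p1: 0; p2: 1; p3: 0; p4: 0; p5: 1; p6: 1

Suppose p5 = 1.
Suppose p4 = 0.
Unit clause (p3') forces p3 = 0.
Unit clause (p6) forces p6 = 1.
Unit clause (p2) forces p2 = 1.
No clause remains; p1 is free.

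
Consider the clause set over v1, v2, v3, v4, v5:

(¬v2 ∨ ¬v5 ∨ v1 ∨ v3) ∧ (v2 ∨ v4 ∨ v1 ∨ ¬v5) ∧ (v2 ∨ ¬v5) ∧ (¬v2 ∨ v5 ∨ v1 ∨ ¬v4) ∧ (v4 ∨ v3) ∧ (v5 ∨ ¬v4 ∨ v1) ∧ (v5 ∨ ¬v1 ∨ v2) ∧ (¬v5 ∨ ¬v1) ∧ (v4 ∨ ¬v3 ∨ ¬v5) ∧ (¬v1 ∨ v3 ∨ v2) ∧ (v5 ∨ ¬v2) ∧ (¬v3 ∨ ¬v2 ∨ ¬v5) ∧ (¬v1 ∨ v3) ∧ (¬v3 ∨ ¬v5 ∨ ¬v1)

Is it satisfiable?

Suppose v2 = False.
From the singleton clause (¬v5), v5 = False.
From the singleton clause (¬v1), v1 = False.
From the singleton clause (¬v4), v4 = False.
From the singleton clause (v3), v3 = True.
All clauses are satisfied.
A satisfying assignment: v1=False,  v2=False,  v3=True,  v4=False,  v5=False.

Yes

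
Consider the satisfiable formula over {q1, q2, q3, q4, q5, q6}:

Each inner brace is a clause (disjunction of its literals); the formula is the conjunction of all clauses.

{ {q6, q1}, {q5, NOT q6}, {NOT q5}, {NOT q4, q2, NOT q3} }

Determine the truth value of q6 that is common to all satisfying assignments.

Suppose q6 = true.
From the singleton clause (q5), q5 = true.
That conflicts with the unit clause (NOT q5).
So every satisfying assignment has q6 = False.

False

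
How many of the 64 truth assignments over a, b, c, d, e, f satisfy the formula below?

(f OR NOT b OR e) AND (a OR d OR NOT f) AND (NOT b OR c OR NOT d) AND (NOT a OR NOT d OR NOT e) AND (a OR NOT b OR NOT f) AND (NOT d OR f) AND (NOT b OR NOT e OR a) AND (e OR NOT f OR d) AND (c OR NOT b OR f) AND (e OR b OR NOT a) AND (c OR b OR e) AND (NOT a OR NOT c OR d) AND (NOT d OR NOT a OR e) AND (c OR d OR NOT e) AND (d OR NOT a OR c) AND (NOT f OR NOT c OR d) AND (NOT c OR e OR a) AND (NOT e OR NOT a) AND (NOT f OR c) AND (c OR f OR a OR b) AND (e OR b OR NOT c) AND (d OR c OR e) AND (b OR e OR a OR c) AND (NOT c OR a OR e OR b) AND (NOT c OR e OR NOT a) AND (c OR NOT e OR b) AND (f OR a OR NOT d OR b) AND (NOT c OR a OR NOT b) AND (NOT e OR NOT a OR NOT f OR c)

There are 2^6 = 64 truth assignments over (a, b, c, d, e, f).
Split on a. With a = true, the clauses containing a are satisfied and NOT a drops from the rest; 0 of the 2^5 = 32 assignments to the other variables satisfy what remains.
With a = false, by the same count on the reduced clause set, 2 assignments work.
Total: 0 + 2 = 2.

2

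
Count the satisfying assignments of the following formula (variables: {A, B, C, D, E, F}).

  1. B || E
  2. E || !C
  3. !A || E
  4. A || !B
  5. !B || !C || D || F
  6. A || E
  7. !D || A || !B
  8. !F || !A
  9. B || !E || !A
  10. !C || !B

10

There are 2^6 = 64 truth assignments over (A, B, C, D, E, F).
Split on B. With B = true, the clauses containing B are satisfied and !B drops from the rest; 2 of the 2^5 = 32 assignments to the other variables satisfy what remains.
With B = false, by the same count on the reduced clause set, 8 assignments work.
(One model: A=F, B=F, C=F, D=F, E=T, F=F.)
Total: 2 + 8 = 10.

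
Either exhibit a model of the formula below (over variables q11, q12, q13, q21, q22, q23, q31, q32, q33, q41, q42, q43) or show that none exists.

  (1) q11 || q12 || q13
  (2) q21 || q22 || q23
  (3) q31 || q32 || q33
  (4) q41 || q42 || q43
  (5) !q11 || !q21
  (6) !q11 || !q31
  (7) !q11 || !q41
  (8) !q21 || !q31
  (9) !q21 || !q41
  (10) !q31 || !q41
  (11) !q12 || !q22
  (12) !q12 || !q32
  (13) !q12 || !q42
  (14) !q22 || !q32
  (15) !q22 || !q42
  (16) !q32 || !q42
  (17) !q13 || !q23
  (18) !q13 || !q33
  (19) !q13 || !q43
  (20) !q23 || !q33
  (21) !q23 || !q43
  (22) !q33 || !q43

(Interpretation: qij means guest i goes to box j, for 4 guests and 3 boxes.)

Case q11 = false:
Case q12 = true:
From the singleton clause (!q22), q22 = false.
From the singleton clause (!q32), q32 = false.
From the singleton clause (!q42), q42 = false.
Case q21 = true:
From the singleton clause (!q31), q31 = false.
From the singleton clause (q33), q33 = true.
From the singleton clause (!q41), q41 = false.
From the singleton clause (q43), q43 = true.
Now (!q43) is unsatisfied and unit — conflict.
Backtrack on q21: now try q21 = false.
From the singleton clause (q23), q23 = true.
From the singleton clause (!q13), q13 = false.
From the singleton clause (!q33), q33 = false.
From the singleton clause (q31), q31 = true.
From the singleton clause (!q41), q41 = false.
From the singleton clause (q43), q43 = true.
Now (!q43) is unsatisfied and unit — conflict.
Both values of q21 lead to a conflict.
Backtrack on q12: now try q12 = false.
From the singleton clause (q13), q13 = true.
From the singleton clause (!q23), q23 = false.
From the singleton clause (!q33), q33 = false.
From the singleton clause (!q43), q43 = false.
Case q21 = true:
From the singleton clause (!q31), q31 = false.
From the singleton clause (q32), q32 = true.
From the singleton clause (!q41), q41 = false.
From the singleton clause (q42), q42 = true.
Now (!q42) is unsatisfied and unit — conflict.
Backtrack on q21: now try q21 = false.
From the singleton clause (q22), q22 = true.
From the singleton clause (!q32), q32 = false.
From the singleton clause (q31), q31 = true.
From the singleton clause (!q41), q41 = false.
From the singleton clause (q42), q42 = true.
Now (!q42) is unsatisfied and unit — conflict.
Both values of q21 lead to a conflict.
Both values of q12 lead to a conflict.
Backtrack on q11: now try q11 = true.
From the singleton clause (!q21), q21 = false.
From the singleton clause (!q31), q31 = false.
From the singleton clause (!q41), q41 = false.
Case q22 = true:
From the singleton clause (!q12), q12 = false.
From the singleton clause (!q32), q32 = false.
From the singleton clause (q33), q33 = true.
From the singleton clause (!q42), q42 = false.
From the singleton clause (q43), q43 = true.
Now (!q43) is unsatisfied and unit — conflict.
Backtrack on q22: now try q22 = false.
From the singleton clause (q23), q23 = true.
From the singleton clause (!q13), q13 = false.
From the singleton clause (!q33), q33 = false.
From the singleton clause (q32), q32 = true.
From the singleton clause (!q12), q12 = false.
From the singleton clause (!q42), q42 = false.
From the singleton clause (q43), q43 = true.
Now (!q43) is unsatisfied and unit — conflict.
Both values of q22 lead to a conflict.
Both values of q11 lead to a conflict.

UNSATISFIABLE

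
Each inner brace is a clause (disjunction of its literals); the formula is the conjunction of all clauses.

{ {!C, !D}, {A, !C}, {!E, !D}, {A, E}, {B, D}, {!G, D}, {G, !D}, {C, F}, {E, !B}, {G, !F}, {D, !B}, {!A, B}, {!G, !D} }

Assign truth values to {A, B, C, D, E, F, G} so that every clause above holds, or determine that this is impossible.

Try C = false.
From the singleton clause (F), F = true.
From the singleton clause (G), G = true.
From the singleton clause (D), D = true.
That conflicts with the unit clause (!D).
So C must be the other value — set C = true.
From the singleton clause (!D), D = false.
From the singleton clause (A), A = true.
From the singleton clause (B), B = true.
That conflicts with the unit clause (!B).
Both values of C lead to a conflict.

UNSATISFIABLE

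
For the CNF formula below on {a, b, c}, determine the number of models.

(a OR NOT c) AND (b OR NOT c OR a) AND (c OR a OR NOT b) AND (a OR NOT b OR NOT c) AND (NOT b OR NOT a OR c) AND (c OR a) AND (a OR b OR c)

There are 2^3 = 8 truth assignments over (a, b, c).
Check each against the 7 clauses (columns in the order a, b, c):
  F F F  ✗ fails (c OR a)
  F F T  ✗ fails (a OR NOT c)
  F T F  ✗ fails (c OR a OR NOT b)
  F T T  ✗ fails (a OR NOT c)
  T F F  ✓ satisfies all
  T F T  ✓ satisfies all
  T T F  ✗ fails (NOT b OR NOT a OR c)
  T T T  ✓ satisfies all
3 of the 8 rows are models.

3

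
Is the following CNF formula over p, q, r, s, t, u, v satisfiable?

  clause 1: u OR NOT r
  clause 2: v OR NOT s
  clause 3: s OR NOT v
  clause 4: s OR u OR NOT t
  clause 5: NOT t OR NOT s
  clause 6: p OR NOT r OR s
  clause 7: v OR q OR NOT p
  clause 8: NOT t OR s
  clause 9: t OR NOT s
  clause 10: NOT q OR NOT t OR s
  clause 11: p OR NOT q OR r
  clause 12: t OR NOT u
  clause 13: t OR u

No

Suppose u = true.
Unit clause (t) forces t = true.
Unit clause (NOT s) forces s = false.
That conflicts with the unit clause (s).
That branch fails; take u = false instead.
Unit clause (NOT r) forces r = false.
Unit clause (t) forces t = true.
Unit clause (s) forces s = true.
That conflicts with the unit clause (NOT s).
Both values of u lead to a conflict.
No assignment satisfies every clause.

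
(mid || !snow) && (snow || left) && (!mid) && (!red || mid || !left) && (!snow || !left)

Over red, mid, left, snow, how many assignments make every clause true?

There are 2^4 = 16 truth assignments over (red, mid, left, snow).
Check each against the 5 clauses (columns in the order red, mid, left, snow):
  F F F F  ✗ fails (snow || left)
  F F F T  ✗ fails (mid || !snow)
  F F T F  ✓ satisfies all
  F F T T  ✗ fails (mid || !snow)
  F T F F  ✗ fails (snow || left)
  F T F T  ✗ fails (!mid)
  F T T F  ✗ fails (!mid)
  F T T T  ✗ fails (!mid)
  T F F F  ✗ fails (snow || left)
  T F F T  ✗ fails (mid || !snow)
  T F T F  ✗ fails (!red || mid || !left)
  T F T T  ✗ fails (mid || !snow)
  T T F F  ✗ fails (snow || left)
  T T F T  ✗ fails (!mid)
  T T T F  ✗ fails (!mid)
  T T T T  ✗ fails (!mid)
1 of the 16 rows is a model.

1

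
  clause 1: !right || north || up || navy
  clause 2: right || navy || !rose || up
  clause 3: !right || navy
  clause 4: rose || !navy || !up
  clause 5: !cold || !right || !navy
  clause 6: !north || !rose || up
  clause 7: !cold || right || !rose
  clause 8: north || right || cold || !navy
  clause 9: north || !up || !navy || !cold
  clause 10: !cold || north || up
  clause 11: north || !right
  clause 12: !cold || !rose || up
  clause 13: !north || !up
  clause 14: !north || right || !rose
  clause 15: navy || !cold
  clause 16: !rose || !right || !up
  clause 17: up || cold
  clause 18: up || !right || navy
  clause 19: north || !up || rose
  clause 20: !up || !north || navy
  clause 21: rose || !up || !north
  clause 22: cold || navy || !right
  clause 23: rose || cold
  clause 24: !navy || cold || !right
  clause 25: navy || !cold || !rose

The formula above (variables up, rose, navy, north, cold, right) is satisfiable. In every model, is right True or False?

Suppose right = true.
From the singleton clause (navy), navy = true.
From the singleton clause (!cold), cold = false.
Now (cold) is unsatisfied and unit — conflict.
So every satisfying assignment has right = False.

False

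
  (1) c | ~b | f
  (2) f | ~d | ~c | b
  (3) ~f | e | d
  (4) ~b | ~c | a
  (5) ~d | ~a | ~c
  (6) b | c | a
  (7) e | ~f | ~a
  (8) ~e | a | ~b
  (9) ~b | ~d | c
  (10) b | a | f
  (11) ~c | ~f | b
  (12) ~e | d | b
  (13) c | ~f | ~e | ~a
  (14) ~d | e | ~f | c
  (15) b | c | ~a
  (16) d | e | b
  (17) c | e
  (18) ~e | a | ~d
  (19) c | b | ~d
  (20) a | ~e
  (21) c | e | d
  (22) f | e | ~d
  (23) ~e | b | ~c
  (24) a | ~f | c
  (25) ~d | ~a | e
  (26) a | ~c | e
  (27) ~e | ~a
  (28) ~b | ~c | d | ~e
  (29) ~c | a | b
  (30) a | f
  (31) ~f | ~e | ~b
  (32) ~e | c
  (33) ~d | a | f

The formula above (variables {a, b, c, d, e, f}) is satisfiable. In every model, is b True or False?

True

Suppose b = 0.
Try c = 1.
(~f) alone gives f = 0.
(~d) alone gives d = 0.
(a) alone gives a = 1.
(~e) alone gives e = 0.
But (e) is also a unit clause — contradiction.
Backtrack on c: now try c = 0.
(a) alone gives a = 1.
But (~a) is also a unit clause — contradiction.
Neither c = 1 nor c = 0 works.
So every satisfying assignment has b = True.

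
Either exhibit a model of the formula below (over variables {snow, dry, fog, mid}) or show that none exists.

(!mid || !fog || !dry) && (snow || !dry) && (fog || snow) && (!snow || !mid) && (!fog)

Unit clause (!fog) forces fog = false.
Unit clause (snow) forces snow = true.
Unit clause (!mid) forces mid = false.
All clauses hold; dry can take either value.

snow ↦ true,  dry ↦ true,  fog ↦ false,  mid ↦ false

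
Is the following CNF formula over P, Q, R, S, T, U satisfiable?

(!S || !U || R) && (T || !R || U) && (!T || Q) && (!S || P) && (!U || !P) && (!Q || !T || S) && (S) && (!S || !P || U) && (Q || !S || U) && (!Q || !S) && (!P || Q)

Unsatisfiable

(S) alone gives S = true.
(P) alone gives P = true.
(!U) alone gives U = false.
But (U) is also a unit clause — contradiction.
No assignment satisfies every clause.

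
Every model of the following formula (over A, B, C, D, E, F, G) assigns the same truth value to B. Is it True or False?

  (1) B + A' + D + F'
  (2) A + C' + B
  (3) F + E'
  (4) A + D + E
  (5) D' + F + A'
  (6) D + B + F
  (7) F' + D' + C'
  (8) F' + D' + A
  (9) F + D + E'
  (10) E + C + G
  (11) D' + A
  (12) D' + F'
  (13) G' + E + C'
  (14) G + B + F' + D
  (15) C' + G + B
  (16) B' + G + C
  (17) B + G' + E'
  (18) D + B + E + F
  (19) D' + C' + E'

True

Suppose B = 0.
Case A = 1:
Case D = 1:
From the singleton clause (F), F = 1.
Now (F') is unsatisfied and unit — conflict.
So D must be the other value — set D = 0.
From the singleton clause (F'), F = 0.
Now (F) is unsatisfied and unit — conflict.
Either choice for D ends in contradiction.
So A must be the other value — set A = 0.
From the singleton clause (C'), C = 0.
From the singleton clause (D'), D = 0.
From the singleton clause (E), E = 1.
From the singleton clause (F), F = 1.
From the singleton clause (G), G = 1.
Now (G') is unsatisfied and unit — conflict.
Either choice for A ends in contradiction.
So every satisfying assignment has B = True.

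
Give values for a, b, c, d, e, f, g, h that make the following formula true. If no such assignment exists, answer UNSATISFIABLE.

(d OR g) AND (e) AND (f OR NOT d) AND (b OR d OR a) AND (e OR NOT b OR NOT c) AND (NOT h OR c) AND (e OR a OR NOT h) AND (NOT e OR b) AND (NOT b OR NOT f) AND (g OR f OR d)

The clause (e) is unit, so e = true.
The clause (b) is unit, so b = true.
The clause (NOT f) is unit, so f = false.
The clause (NOT d) is unit, so d = false.
The clause (g) is unit, so g = true.
Suppose h = true.
The clause (c) is unit, so c = true.
Every clause is now satisfied; a is unconstrained.

a=true; b=true; c=true; d=false; e=true; f=false; g=true; h=true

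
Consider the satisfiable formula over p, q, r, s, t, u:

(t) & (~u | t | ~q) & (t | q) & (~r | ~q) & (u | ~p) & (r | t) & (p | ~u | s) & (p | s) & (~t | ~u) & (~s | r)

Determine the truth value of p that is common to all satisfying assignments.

False

Suppose p = 1.
The clause (t) is unit, so t = 1.
The clause (u) is unit, so u = 1.
That conflicts with the unit clause (~u).
So every satisfying assignment has p = False.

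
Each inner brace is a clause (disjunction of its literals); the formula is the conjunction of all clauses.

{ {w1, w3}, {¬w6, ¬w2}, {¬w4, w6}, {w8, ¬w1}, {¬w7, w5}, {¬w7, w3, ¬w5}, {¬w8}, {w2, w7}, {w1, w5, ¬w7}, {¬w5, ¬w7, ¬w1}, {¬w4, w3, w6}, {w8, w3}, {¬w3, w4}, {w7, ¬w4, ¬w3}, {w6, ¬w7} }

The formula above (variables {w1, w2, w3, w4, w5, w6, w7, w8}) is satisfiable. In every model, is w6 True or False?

Suppose w6 = False.
(¬w4) alone gives w4 = False.
(¬w8) alone gives w8 = False.
(¬w1) alone gives w1 = False.
(w3) alone gives w3 = True.
Now (¬w3) is unsatisfied and unit — conflict.
So every satisfying assignment has w6 = True.

True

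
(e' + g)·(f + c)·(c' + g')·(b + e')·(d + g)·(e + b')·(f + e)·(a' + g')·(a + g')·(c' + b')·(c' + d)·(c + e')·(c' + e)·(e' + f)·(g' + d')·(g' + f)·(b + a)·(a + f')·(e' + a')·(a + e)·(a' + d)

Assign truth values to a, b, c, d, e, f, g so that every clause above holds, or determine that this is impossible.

a=1; b=0; c=0; d=1; e=0; f=1; g=0

Branch on e: set e = 0.
Unit clause (b') forces b = 0.
Unit clause (f) forces f = 1.
Unit clause (c') forces c = 0.
Unit clause (a) forces a = 1.
Unit clause (g') forces g = 0.
Unit clause (d) forces d = 1.
This assignment satisfies each clause.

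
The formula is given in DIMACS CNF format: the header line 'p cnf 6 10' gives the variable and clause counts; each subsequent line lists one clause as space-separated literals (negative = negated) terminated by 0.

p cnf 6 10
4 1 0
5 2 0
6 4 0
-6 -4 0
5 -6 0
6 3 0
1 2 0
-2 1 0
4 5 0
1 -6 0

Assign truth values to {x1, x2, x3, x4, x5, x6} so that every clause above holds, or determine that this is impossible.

x1: True, x2: True, x3: True, x4: True, x5: True, x6: False

Try x4 = True.
The clause (¬x6) is unit, so x6 = False.
The clause (x3) is unit, so x3 = True.
Try x5 = True.
Try x1 = True.
All clauses hold; x2 can take either value.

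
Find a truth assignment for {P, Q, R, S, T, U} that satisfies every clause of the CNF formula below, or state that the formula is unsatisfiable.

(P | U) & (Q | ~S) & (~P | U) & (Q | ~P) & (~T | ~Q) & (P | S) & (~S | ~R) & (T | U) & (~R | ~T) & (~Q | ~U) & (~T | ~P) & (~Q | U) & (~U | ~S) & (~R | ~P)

Try P = 1.
From the singleton clause (U), U = 1.
From the singleton clause (Q), Q = 1.
That conflicts with the unit clause (~Q).
Backtrack on P: now try P = 0.
From the singleton clause (U), U = 1.
From the singleton clause (S), S = 1.
That conflicts with the unit clause (~S).
Either choice for P ends in contradiction.

UNSATISFIABLE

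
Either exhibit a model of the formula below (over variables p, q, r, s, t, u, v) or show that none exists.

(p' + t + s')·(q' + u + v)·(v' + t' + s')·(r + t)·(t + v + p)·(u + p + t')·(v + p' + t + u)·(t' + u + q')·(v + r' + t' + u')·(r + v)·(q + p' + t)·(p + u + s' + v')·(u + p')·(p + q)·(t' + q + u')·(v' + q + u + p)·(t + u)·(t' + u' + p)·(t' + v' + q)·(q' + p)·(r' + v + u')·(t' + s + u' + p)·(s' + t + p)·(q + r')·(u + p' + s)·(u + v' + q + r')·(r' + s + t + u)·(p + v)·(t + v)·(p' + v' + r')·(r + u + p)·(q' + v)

Case r = 0:
From the singleton clause (t), t = 1.
From the singleton clause (v), v = 1.
From the singleton clause (s'), s = 0.
From the singleton clause (q), q = 1.
From the singleton clause (u), u = 1.
From the singleton clause (p), p = 1.
All clauses are satisfied.

p: 1, q: 1, r: 0, s: 0, t: 1, u: 1, v: 1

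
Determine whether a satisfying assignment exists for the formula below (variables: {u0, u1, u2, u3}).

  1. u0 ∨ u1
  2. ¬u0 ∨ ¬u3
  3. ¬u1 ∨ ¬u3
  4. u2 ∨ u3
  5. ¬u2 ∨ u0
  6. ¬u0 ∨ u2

Yes, satisfiable

Try u0 = True.
Unit clause (¬u3) forces u3 = False.
Unit clause (u2) forces u2 = True.
All clauses hold; u1 can take either value.
A satisfying assignment: u0: True, u1: True, u2: True, u3: False.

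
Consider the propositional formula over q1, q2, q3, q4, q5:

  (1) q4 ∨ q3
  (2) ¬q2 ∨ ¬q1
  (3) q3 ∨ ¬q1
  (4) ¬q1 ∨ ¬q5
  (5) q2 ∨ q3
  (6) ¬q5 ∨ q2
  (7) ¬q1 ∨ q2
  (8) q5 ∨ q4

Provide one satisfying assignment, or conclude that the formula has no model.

q1=False; q2=True; q3=True; q4=True; q5=False

Suppose q4 = True.
Suppose q2 = True.
(¬q1) alone gives q1 = False.
All clauses hold; q3, q5 can take either value.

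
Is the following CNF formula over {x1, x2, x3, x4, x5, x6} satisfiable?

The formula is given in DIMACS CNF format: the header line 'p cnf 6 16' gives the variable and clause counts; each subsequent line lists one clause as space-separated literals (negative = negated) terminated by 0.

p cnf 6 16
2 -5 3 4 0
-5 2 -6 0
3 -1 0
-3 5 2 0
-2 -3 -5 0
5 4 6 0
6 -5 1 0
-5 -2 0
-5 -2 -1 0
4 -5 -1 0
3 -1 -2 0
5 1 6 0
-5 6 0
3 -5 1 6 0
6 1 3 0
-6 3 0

Branch on x3: set x3 = True.
Branch on x5: set x5 = False.
Unit clause (x2) forces x2 = True.
Branch on x4: set x4 = True.
Branch on x1: set x1 = True.
Every clause is now satisfied; x6 is unconstrained.
A satisfying assignment: x1 ↦ True; x2 ↦ True; x3 ↦ True; x4 ↦ True; x5 ↦ False; x6 ↦ False.

Satisfiable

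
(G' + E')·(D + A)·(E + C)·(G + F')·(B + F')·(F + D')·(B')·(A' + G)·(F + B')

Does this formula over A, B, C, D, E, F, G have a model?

From the singleton clause (B'), B = 0.
From the singleton clause (F'), F = 0.
From the singleton clause (D'), D = 0.
From the singleton clause (A), A = 1.
From the singleton clause (G), G = 1.
From the singleton clause (E'), E = 0.
From the singleton clause (C), C = 1.
This assignment satisfies each clause.
A satisfying assignment: A ↦ 1; B ↦ 0; C ↦ 1; D ↦ 0; E ↦ 0; F ↦ 0; G ↦ 1.

Yes, satisfiable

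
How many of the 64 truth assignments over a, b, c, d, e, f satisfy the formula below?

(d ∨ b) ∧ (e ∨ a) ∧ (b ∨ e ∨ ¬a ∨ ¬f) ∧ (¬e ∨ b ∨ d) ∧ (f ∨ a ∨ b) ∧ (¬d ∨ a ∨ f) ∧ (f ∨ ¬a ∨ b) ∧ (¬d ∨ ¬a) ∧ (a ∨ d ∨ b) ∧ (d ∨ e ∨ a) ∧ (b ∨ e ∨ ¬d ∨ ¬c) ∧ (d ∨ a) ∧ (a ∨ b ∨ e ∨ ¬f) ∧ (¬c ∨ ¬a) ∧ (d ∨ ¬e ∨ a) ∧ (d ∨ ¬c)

8

There are 2^6 = 64 truth assignments over (a, b, c, d, e, f).
Split on f. With f = True, the clauses containing f are satisfied and ¬f drops from the rest; 6 of the 2^5 = 32 assignments to the other variables satisfy what remains.
With f = False, by the same count on the reduced clause set, 2 assignments work.
(One model: a=F, b=F, c=F, d=T, e=T, f=T.)
Total: 6 + 2 = 8.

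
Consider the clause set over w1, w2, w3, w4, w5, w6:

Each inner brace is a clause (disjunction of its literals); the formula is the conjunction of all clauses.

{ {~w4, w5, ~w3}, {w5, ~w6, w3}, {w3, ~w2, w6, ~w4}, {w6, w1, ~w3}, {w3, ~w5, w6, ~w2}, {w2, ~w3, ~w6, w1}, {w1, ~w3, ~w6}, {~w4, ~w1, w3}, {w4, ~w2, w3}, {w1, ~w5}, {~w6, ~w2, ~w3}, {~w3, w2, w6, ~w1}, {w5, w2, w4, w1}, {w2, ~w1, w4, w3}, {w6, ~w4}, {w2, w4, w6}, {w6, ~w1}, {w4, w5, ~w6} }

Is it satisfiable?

Yes

Suppose w1 = 1.
Unit clause (w6) forces w6 = 1.
Suppose w5 = 1.
Suppose w4 = 0.
Suppose w2 = 0.
Unit clause (w3) forces w3 = 1.
All clauses are satisfied.
A satisfying assignment: w1: 1; w2: 0; w3: 1; w4: 0; w5: 1; w6: 1.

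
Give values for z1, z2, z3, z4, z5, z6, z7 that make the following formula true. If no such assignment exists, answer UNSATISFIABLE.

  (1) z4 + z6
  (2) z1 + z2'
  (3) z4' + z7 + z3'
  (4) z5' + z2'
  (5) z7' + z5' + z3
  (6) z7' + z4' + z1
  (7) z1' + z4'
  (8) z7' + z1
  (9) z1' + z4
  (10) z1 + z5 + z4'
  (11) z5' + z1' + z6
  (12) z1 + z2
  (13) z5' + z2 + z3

Branch on z4: set z4 = 1.
From the singleton clause (z1'), z1 = 0.
From the singleton clause (z2'), z2 = 0.
But (z2) is also a unit clause — contradiction.
So z4 must be the other value — set z4 = 0.
From the singleton clause (z6), z6 = 1.
From the singleton clause (z1'), z1 = 0.
From the singleton clause (z2'), z2 = 0.
But (z2) is also a unit clause — contradiction.
Neither z4 = 1 nor z4 = 0 works.

UNSATISFIABLE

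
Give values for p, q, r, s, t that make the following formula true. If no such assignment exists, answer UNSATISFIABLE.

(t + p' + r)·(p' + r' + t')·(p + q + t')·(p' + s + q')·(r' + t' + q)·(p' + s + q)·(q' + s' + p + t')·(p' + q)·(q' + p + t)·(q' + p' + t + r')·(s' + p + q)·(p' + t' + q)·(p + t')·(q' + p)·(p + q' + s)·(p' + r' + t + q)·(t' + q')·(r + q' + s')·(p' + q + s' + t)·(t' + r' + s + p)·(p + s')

Case p = 0:
(t') alone gives t = 0.
(q') alone gives q = 0.
(s') alone gives s = 0.
Every clause is now satisfied; r is unconstrained.

p=0, q=0, r=0, s=0, t=0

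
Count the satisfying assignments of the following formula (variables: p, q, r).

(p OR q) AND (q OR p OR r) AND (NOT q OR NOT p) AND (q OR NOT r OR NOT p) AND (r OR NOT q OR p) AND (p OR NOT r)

There are 2^3 = 8 truth assignments over (p, q, r).
Split on q. With q = true, the clauses containing q are satisfied and NOT q drops from the rest; 0 of the 2^2 = 4 assignments to the other variables satisfy what remains.
With q = false, by the same count on the reduced clause set, 1 assignment works.
(One model: p=T, q=F, r=F.)
Total: 0 + 1 = 1.

1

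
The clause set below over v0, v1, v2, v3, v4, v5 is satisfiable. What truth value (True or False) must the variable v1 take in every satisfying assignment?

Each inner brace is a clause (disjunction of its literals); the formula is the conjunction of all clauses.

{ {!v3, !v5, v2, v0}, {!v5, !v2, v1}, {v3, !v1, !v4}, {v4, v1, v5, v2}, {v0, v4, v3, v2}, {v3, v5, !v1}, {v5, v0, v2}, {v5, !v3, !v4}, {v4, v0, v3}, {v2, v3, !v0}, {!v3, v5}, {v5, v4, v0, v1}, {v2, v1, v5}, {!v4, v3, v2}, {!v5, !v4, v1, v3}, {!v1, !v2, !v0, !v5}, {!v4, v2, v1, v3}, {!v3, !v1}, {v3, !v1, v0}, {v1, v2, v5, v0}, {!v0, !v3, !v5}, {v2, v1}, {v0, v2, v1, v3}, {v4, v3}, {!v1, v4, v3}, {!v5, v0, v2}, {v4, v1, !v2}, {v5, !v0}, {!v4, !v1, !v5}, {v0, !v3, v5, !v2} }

False

Suppose v1 = true.
Unit clause (!v3) forces v3 = false.
Unit clause (!v4) forces v4 = false.
But (v4) is also a unit clause — contradiction.
So every satisfying assignment has v1 = False.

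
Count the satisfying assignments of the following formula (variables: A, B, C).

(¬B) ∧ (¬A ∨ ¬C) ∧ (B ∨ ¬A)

2

There are 2^3 = 8 truth assignments over (A, B, C).
Check each against the 3 clauses (columns in the order A, B, C):
  F F F  ✓ satisfies all
  F F T  ✓ satisfies all
  F T F  ✗ fails (¬B)
  F T T  ✗ fails (¬B)
  T F F  ✗ fails (B ∨ ¬A)
  T F T  ✗ fails (¬A ∨ ¬C)
  T T F  ✗ fails (¬B)
  T T T  ✗ fails (¬B)
2 of the 8 rows are models.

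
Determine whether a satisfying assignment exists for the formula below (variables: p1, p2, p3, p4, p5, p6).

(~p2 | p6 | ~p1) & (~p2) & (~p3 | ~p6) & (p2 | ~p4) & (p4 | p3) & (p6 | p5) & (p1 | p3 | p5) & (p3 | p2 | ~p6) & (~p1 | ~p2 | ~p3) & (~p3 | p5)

Unit clause (~p2) forces p2 = 0.
Unit clause (~p4) forces p4 = 0.
Unit clause (p3) forces p3 = 1.
Unit clause (~p6) forces p6 = 0.
Unit clause (p5) forces p5 = 1.
No clause remains; p1 is free.
A satisfying assignment: p1 ↦ 0, p2 ↦ 0, p3 ↦ 1, p4 ↦ 0, p5 ↦ 1, p6 ↦ 0.

Yes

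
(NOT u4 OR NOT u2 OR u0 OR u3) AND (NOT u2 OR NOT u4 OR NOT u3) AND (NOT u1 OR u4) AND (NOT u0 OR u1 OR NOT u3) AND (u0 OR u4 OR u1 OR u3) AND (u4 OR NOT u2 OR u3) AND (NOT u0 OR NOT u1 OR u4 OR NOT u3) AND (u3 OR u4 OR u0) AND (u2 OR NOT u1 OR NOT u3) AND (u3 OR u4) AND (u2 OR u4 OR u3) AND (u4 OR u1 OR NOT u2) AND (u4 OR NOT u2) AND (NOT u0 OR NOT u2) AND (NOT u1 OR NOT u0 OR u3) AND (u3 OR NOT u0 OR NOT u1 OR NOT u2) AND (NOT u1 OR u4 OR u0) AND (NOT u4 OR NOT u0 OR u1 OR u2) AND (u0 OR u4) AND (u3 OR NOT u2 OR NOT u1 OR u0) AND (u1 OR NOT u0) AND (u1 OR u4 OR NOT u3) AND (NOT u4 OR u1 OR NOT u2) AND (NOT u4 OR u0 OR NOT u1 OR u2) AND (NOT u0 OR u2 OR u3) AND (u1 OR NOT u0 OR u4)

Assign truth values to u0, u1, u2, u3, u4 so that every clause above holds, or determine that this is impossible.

u0 ↦ false,  u1 ↦ false,  u2 ↦ false,  u3 ↦ true,  u4 ↦ true

Suppose u1 = false.
From the singleton clause (NOT u0), u0 = false.
From the singleton clause (u4), u4 = true.
From the singleton clause (NOT u2), u2 = false.
All clauses hold; u3 can take either value.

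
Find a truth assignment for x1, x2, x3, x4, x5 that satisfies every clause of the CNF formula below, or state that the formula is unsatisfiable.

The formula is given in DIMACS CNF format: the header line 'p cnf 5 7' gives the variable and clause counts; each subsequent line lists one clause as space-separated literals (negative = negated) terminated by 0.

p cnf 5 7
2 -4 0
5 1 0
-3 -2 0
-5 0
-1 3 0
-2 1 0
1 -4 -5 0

x1 ↦ True,  x2 ↦ False,  x3 ↦ True,  x4 ↦ False,  x5 ↦ False

The clause (¬x5) is unit, so x5 = False.
The clause (x1) is unit, so x1 = True.
The clause (x3) is unit, so x3 = True.
The clause (¬x2) is unit, so x2 = False.
The clause (¬x4) is unit, so x4 = False.
All clauses are satisfied.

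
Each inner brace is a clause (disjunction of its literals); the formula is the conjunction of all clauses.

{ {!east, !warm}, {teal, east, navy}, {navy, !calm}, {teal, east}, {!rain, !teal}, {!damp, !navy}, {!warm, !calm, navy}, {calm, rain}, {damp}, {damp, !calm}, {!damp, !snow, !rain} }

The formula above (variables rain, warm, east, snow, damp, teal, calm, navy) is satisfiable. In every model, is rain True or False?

Suppose rain = false.
Unit clause (calm) forces calm = true.
Unit clause (navy) forces navy = true.
Unit clause (!damp) forces damp = false.
That conflicts with the unit clause (damp).
So every satisfying assignment has rain = True.

True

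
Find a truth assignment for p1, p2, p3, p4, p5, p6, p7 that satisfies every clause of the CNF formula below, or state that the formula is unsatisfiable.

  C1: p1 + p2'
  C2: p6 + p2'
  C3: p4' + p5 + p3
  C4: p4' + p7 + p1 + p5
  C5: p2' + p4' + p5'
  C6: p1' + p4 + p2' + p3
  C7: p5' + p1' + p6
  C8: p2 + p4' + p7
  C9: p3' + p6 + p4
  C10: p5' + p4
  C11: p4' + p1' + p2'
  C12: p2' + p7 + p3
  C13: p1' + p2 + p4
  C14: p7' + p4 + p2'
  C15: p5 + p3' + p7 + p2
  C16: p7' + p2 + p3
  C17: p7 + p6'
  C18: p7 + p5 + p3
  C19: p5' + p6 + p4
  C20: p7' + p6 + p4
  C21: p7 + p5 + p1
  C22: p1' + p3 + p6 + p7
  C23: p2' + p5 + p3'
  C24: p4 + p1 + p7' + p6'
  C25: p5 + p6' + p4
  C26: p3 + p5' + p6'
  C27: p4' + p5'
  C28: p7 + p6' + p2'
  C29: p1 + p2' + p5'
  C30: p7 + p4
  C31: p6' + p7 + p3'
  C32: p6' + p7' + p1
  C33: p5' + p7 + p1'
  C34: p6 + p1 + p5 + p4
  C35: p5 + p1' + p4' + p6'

Suppose p1 = 1.
Suppose p6 = 0.
From the singleton clause (p2'), p2 = 0.
From the singleton clause (p5'), p5 = 0.
From the singleton clause (p4), p4 = 1.
From the singleton clause (p3), p3 = 1.
From the singleton clause (p7), p7 = 1.
Every clause now holds.

p1 ↦ 1,  p2 ↦ 0,  p3 ↦ 1,  p4 ↦ 1,  p5 ↦ 0,  p6 ↦ 0,  p7 ↦ 1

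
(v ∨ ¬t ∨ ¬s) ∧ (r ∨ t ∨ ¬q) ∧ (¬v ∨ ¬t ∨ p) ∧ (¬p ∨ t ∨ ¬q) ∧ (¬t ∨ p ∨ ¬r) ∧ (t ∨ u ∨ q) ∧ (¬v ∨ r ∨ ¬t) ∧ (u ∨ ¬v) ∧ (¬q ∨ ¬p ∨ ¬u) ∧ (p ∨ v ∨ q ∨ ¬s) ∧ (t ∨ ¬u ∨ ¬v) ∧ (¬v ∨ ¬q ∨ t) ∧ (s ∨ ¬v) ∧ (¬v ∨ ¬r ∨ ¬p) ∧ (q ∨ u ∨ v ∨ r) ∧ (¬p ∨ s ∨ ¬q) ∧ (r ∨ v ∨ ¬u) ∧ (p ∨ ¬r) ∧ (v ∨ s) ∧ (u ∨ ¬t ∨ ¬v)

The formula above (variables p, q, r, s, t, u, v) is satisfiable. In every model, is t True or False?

False

Suppose t = True.
Branch on v: set v = True.
The clause (p) is unit, so p = True.
The clause (r) is unit, so r = True.
Now (¬r) is unsatisfied and unit — conflict.
Backtrack on v: now try v = False.
The clause (¬s) is unit, so s = False.
Now (s) is unsatisfied and unit — conflict.
Neither v = True nor v = False works.
So every satisfying assignment has t = False.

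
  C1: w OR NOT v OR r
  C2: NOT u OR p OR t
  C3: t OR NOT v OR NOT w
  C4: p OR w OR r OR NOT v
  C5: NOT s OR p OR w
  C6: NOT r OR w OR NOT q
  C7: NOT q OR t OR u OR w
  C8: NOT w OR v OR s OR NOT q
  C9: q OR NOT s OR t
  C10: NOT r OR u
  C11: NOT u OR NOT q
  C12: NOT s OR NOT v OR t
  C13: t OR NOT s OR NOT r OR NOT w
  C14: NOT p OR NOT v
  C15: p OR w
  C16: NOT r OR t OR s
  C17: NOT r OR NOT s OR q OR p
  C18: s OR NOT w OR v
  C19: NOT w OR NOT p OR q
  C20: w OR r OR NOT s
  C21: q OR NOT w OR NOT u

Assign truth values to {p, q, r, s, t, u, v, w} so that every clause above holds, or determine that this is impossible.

p ↦ false,  q ↦ true,  r ↦ false,  s ↦ true,  t ↦ true,  u ↦ false,  v ↦ true,  w ↦ true

Branch on r: set r = false.
Branch on w: set w = true.
Branch on t: set t = true.
Branch on u: set u = false.
Branch on p: set p = false.
Branch on s: set s = true.
No clause remains; q, v are free.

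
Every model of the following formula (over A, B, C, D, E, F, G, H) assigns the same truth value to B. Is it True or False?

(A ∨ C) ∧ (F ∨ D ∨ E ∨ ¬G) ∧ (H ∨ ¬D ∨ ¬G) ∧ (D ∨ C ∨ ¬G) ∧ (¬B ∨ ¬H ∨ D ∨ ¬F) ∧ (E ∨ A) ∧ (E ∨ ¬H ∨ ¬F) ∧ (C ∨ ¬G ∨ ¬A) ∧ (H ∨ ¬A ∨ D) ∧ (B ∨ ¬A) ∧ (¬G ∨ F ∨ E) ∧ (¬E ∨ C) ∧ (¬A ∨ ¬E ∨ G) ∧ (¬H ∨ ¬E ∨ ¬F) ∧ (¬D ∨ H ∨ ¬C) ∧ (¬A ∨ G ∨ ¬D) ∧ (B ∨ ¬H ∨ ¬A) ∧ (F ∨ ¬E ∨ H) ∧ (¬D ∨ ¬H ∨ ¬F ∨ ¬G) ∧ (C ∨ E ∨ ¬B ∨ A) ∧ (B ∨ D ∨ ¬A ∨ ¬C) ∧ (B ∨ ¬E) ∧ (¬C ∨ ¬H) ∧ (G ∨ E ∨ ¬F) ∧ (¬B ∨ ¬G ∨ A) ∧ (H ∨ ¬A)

True

Suppose B = False.
The clause (¬A) is unit, so A = False.
The clause (C) is unit, so C = True.
The clause (E) is unit, so E = True.
That conflicts with the unit clause (¬E).
So every satisfying assignment has B = True.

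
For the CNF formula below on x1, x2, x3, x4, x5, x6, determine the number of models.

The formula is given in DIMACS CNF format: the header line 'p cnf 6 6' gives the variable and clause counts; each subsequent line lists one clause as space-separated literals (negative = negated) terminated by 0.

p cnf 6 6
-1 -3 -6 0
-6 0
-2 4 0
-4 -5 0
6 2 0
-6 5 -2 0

4

There are 2^6 = 64 truth assignments over (x1, x2, x3, x4, x5, x6).
Split on x5. With x5 = True, the clauses containing x5 are satisfied and ¬x5 drops from the rest; 0 of the 2^5 = 32 assignments to the other variables satisfy what remains.
With x5 = False, by the same count on the reduced clause set, 4 assignments work.
Total: 0 + 4 = 4.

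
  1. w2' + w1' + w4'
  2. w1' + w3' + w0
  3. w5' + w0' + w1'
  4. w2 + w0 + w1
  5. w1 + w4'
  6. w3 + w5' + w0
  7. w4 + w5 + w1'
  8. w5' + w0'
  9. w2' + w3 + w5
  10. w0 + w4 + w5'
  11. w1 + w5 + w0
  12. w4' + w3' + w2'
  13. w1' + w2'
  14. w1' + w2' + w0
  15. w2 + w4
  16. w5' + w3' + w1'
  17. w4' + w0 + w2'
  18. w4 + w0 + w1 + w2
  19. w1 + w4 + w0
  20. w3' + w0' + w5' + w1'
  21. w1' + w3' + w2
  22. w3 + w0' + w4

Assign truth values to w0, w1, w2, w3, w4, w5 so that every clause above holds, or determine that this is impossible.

w0=0,  w1=1,  w2=0,  w3=0,  w4=1,  w5=0

Try w1 = 1.
The clause (w2') is unit, so w2 = 0.
The clause (w4) is unit, so w4 = 1.
The clause (w3') is unit, so w3 = 0.
Try w5 = 0.
All clauses hold; w0 can take either value.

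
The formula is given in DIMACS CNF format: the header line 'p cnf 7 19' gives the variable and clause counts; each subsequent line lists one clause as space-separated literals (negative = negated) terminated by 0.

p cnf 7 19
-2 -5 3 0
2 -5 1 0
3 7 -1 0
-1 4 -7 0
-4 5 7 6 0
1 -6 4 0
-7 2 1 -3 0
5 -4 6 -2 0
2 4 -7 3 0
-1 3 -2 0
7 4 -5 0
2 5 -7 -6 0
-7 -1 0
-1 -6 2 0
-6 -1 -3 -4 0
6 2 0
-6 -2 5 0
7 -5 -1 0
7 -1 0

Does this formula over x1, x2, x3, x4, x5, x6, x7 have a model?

Satisfiable

Branch on x7: set x7 = True.
Unit clause (¬x1) forces x1 = False.
Branch on x2: set x2 = True.
Branch on x5: set x5 = True.
Unit clause (x3) forces x3 = True.
Branch on x6: set x6 = False.
All clauses hold; x4 can take either value.
A satisfying assignment: x1=False, x2=True, x3=True, x4=False, x5=True, x6=False, x7=True.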